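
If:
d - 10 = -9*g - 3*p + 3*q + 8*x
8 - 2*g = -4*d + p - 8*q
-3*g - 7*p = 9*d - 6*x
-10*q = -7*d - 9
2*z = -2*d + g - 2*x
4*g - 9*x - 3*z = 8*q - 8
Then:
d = -23673/23669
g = 46964/23669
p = 38580/23669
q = 4731/23669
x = 65965/47338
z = 28345/47338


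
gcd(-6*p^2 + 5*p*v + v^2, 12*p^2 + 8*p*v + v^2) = 6*p + v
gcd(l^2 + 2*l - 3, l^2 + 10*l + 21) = l + 3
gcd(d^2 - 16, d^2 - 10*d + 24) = d - 4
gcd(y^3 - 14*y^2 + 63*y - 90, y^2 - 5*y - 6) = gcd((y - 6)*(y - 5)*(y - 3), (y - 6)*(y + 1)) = y - 6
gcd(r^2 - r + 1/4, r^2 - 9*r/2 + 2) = r - 1/2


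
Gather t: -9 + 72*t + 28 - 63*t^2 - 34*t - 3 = -63*t^2 + 38*t + 16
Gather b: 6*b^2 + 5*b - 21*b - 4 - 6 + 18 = 6*b^2 - 16*b + 8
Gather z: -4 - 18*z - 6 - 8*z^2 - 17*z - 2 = -8*z^2 - 35*z - 12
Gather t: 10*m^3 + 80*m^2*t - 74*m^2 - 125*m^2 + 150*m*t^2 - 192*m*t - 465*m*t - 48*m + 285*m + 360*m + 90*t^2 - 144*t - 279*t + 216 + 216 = 10*m^3 - 199*m^2 + 597*m + t^2*(150*m + 90) + t*(80*m^2 - 657*m - 423) + 432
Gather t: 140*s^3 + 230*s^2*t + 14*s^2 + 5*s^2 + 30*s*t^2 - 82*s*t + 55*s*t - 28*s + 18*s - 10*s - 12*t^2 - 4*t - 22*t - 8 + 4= 140*s^3 + 19*s^2 - 20*s + t^2*(30*s - 12) + t*(230*s^2 - 27*s - 26) - 4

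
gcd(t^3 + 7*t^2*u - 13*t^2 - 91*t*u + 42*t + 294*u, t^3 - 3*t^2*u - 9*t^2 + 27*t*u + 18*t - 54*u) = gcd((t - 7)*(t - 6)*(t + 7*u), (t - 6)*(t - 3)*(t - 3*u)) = t - 6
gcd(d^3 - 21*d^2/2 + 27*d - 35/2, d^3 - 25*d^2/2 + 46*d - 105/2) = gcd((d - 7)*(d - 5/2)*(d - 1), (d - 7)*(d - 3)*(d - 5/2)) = d^2 - 19*d/2 + 35/2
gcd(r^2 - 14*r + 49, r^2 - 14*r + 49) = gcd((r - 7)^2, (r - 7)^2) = r^2 - 14*r + 49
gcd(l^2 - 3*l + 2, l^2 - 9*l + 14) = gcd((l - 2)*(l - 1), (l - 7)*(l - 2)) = l - 2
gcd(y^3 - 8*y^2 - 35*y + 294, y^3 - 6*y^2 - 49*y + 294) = y - 7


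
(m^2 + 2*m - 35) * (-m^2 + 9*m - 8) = -m^4 + 7*m^3 + 45*m^2 - 331*m + 280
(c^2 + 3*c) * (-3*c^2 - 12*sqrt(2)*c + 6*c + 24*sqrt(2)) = -3*c^4 - 12*sqrt(2)*c^3 - 3*c^3 - 12*sqrt(2)*c^2 + 18*c^2 + 72*sqrt(2)*c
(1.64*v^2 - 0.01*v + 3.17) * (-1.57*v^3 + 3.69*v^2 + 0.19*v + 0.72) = -2.5748*v^5 + 6.0673*v^4 - 4.7022*v^3 + 12.8762*v^2 + 0.5951*v + 2.2824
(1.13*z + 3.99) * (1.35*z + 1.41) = 1.5255*z^2 + 6.9798*z + 5.6259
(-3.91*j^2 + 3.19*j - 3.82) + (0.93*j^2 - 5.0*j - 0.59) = -2.98*j^2 - 1.81*j - 4.41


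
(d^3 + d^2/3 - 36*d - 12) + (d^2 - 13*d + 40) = d^3 + 4*d^2/3 - 49*d + 28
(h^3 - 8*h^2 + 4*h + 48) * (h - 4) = h^4 - 12*h^3 + 36*h^2 + 32*h - 192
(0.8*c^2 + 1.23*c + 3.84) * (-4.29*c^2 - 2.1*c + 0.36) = -3.432*c^4 - 6.9567*c^3 - 18.7686*c^2 - 7.6212*c + 1.3824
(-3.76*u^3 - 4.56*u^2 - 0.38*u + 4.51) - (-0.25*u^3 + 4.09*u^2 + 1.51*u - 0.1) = -3.51*u^3 - 8.65*u^2 - 1.89*u + 4.61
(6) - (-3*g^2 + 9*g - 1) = 3*g^2 - 9*g + 7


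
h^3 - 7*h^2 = h^2*(h - 7)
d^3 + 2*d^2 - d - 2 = (d - 1)*(d + 1)*(d + 2)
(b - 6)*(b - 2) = b^2 - 8*b + 12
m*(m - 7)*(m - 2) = m^3 - 9*m^2 + 14*m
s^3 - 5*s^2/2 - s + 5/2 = (s - 5/2)*(s - 1)*(s + 1)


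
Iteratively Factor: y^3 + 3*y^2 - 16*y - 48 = (y + 4)*(y^2 - y - 12) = (y - 4)*(y + 4)*(y + 3)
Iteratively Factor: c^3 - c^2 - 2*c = (c - 2)*(c^2 + c) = c*(c - 2)*(c + 1)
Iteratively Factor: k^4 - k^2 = (k)*(k^3 - k) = k*(k - 1)*(k^2 + k) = k^2*(k - 1)*(k + 1)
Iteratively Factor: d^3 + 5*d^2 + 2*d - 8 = (d + 2)*(d^2 + 3*d - 4) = (d - 1)*(d + 2)*(d + 4)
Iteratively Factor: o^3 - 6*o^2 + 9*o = (o - 3)*(o^2 - 3*o) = o*(o - 3)*(o - 3)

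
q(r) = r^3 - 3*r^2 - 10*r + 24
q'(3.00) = -1.00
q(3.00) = -6.00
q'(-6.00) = 134.00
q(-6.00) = -240.00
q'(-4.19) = 67.81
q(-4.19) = -60.33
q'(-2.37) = 21.07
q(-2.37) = 17.54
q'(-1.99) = 13.82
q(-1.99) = 24.14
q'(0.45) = -12.09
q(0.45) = 18.98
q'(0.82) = -12.90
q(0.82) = 14.33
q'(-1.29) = 2.73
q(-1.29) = 29.76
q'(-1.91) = 12.40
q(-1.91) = 25.19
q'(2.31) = -7.85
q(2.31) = -2.78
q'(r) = 3*r^2 - 6*r - 10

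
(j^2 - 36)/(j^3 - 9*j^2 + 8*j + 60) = (j + 6)/(j^2 - 3*j - 10)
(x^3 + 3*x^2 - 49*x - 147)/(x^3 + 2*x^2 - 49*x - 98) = (x + 3)/(x + 2)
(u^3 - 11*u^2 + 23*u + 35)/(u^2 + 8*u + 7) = (u^2 - 12*u + 35)/(u + 7)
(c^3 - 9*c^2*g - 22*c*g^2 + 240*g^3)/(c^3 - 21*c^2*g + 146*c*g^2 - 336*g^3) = (c + 5*g)/(c - 7*g)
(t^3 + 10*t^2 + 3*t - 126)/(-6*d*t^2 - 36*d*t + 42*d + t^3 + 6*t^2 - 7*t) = (t^2 + 3*t - 18)/(-6*d*t + 6*d + t^2 - t)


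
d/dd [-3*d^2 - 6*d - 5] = -6*d - 6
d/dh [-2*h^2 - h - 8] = -4*h - 1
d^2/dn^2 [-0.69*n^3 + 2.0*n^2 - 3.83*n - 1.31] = 4.0 - 4.14*n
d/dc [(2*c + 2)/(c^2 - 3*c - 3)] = 2*c*(-c - 2)/(c^4 - 6*c^3 + 3*c^2 + 18*c + 9)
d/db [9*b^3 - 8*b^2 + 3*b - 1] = 27*b^2 - 16*b + 3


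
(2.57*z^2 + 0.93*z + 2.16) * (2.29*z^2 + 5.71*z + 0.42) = 5.8853*z^4 + 16.8044*z^3 + 11.3361*z^2 + 12.7242*z + 0.9072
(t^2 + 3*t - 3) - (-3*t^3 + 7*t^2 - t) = 3*t^3 - 6*t^2 + 4*t - 3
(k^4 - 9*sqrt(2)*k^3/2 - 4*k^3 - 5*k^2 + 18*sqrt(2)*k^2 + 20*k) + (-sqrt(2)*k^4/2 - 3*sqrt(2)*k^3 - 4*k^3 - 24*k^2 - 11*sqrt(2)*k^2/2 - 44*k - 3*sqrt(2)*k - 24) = -sqrt(2)*k^4/2 + k^4 - 15*sqrt(2)*k^3/2 - 8*k^3 - 29*k^2 + 25*sqrt(2)*k^2/2 - 24*k - 3*sqrt(2)*k - 24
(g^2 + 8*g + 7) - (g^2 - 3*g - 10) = 11*g + 17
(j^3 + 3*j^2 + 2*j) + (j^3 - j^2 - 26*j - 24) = 2*j^3 + 2*j^2 - 24*j - 24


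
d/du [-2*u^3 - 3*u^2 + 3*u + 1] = -6*u^2 - 6*u + 3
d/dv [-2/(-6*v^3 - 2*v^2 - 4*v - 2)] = (-9*v^2 - 2*v - 2)/(3*v^3 + v^2 + 2*v + 1)^2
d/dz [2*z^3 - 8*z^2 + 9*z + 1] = 6*z^2 - 16*z + 9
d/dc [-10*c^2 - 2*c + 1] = -20*c - 2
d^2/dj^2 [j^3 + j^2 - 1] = 6*j + 2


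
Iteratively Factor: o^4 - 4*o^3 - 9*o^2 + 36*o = (o - 3)*(o^3 - o^2 - 12*o) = (o - 4)*(o - 3)*(o^2 + 3*o) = (o - 4)*(o - 3)*(o + 3)*(o)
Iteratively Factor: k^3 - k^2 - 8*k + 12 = (k + 3)*(k^2 - 4*k + 4) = (k - 2)*(k + 3)*(k - 2)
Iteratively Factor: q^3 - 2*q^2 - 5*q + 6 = (q - 3)*(q^2 + q - 2) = (q - 3)*(q + 2)*(q - 1)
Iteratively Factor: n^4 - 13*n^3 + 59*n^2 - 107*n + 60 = (n - 4)*(n^3 - 9*n^2 + 23*n - 15) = (n - 4)*(n - 1)*(n^2 - 8*n + 15) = (n - 5)*(n - 4)*(n - 1)*(n - 3)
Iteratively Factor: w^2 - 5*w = (w - 5)*(w)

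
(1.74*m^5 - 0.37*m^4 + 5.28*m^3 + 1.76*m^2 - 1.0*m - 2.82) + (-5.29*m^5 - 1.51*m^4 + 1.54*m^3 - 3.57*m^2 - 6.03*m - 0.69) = -3.55*m^5 - 1.88*m^4 + 6.82*m^3 - 1.81*m^2 - 7.03*m - 3.51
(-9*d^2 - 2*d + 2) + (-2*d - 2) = -9*d^2 - 4*d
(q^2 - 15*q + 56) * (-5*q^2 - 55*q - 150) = -5*q^4 + 20*q^3 + 395*q^2 - 830*q - 8400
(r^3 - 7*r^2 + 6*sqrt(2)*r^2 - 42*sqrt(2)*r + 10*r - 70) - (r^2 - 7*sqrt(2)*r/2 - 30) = r^3 - 8*r^2 + 6*sqrt(2)*r^2 - 77*sqrt(2)*r/2 + 10*r - 40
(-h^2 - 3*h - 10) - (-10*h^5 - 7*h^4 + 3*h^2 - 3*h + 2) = 10*h^5 + 7*h^4 - 4*h^2 - 12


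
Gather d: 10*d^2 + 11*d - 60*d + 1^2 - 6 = 10*d^2 - 49*d - 5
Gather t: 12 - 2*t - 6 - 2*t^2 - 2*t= -2*t^2 - 4*t + 6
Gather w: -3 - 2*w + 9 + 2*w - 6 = 0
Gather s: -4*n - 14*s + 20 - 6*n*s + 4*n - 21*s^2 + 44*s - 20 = -21*s^2 + s*(30 - 6*n)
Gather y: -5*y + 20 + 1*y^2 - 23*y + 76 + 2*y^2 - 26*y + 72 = 3*y^2 - 54*y + 168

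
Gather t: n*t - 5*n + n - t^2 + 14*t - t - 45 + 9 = -4*n - t^2 + t*(n + 13) - 36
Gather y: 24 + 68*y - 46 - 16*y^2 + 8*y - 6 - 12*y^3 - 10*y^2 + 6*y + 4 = -12*y^3 - 26*y^2 + 82*y - 24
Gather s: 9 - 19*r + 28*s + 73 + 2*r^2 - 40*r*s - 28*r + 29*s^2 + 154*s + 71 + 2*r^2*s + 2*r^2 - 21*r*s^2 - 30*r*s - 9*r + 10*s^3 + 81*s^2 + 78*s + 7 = 4*r^2 - 56*r + 10*s^3 + s^2*(110 - 21*r) + s*(2*r^2 - 70*r + 260) + 160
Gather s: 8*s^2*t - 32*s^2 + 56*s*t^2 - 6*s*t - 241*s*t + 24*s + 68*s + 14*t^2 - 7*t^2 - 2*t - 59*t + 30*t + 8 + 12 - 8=s^2*(8*t - 32) + s*(56*t^2 - 247*t + 92) + 7*t^2 - 31*t + 12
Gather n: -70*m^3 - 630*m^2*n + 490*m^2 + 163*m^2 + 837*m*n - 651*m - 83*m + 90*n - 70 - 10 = -70*m^3 + 653*m^2 - 734*m + n*(-630*m^2 + 837*m + 90) - 80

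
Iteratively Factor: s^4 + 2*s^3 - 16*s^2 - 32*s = (s - 4)*(s^3 + 6*s^2 + 8*s) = (s - 4)*(s + 2)*(s^2 + 4*s) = s*(s - 4)*(s + 2)*(s + 4)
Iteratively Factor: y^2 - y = (y)*(y - 1)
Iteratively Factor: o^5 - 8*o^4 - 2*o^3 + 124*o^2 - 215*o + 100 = (o - 1)*(o^4 - 7*o^3 - 9*o^2 + 115*o - 100) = (o - 1)*(o + 4)*(o^3 - 11*o^2 + 35*o - 25) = (o - 5)*(o - 1)*(o + 4)*(o^2 - 6*o + 5) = (o - 5)*(o - 1)^2*(o + 4)*(o - 5)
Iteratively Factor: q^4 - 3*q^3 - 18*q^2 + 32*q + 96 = (q + 3)*(q^3 - 6*q^2 + 32) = (q - 4)*(q + 3)*(q^2 - 2*q - 8) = (q - 4)^2*(q + 3)*(q + 2)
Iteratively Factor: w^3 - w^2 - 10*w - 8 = (w + 2)*(w^2 - 3*w - 4) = (w + 1)*(w + 2)*(w - 4)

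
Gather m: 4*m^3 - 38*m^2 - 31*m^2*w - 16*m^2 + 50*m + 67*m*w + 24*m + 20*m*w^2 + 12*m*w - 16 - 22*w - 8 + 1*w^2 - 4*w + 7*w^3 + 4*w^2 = 4*m^3 + m^2*(-31*w - 54) + m*(20*w^2 + 79*w + 74) + 7*w^3 + 5*w^2 - 26*w - 24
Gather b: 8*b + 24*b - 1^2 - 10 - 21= 32*b - 32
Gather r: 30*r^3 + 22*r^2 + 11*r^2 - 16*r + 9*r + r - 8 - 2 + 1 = 30*r^3 + 33*r^2 - 6*r - 9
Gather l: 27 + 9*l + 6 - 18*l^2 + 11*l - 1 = -18*l^2 + 20*l + 32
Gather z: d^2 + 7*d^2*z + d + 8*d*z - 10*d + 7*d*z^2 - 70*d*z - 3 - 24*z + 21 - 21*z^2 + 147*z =d^2 - 9*d + z^2*(7*d - 21) + z*(7*d^2 - 62*d + 123) + 18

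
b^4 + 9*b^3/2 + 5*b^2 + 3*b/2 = b*(b + 1/2)*(b + 1)*(b + 3)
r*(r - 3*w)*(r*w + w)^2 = r^4*w^2 - 3*r^3*w^3 + 2*r^3*w^2 - 6*r^2*w^3 + r^2*w^2 - 3*r*w^3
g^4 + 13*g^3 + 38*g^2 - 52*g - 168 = (g - 2)*(g + 2)*(g + 6)*(g + 7)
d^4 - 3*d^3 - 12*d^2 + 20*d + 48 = (d - 4)*(d - 3)*(d + 2)^2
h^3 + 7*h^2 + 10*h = h*(h + 2)*(h + 5)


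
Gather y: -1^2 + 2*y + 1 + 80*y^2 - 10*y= 80*y^2 - 8*y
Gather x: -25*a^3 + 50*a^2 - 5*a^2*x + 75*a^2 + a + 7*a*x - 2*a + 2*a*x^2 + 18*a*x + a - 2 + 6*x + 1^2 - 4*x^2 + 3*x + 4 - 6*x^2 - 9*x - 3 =-25*a^3 + 125*a^2 + x^2*(2*a - 10) + x*(-5*a^2 + 25*a)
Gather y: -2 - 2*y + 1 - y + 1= -3*y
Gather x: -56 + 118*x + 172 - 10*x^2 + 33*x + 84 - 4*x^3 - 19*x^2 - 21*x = -4*x^3 - 29*x^2 + 130*x + 200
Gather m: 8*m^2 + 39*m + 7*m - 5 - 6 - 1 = 8*m^2 + 46*m - 12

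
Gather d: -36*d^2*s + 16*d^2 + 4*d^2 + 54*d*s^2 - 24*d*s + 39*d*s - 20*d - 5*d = d^2*(20 - 36*s) + d*(54*s^2 + 15*s - 25)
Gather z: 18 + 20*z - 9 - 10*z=10*z + 9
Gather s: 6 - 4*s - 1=5 - 4*s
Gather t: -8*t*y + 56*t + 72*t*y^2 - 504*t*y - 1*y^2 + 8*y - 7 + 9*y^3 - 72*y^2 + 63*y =t*(72*y^2 - 512*y + 56) + 9*y^3 - 73*y^2 + 71*y - 7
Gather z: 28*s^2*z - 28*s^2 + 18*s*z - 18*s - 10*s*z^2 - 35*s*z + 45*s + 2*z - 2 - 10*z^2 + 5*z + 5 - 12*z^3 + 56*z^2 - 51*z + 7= -28*s^2 + 27*s - 12*z^3 + z^2*(46 - 10*s) + z*(28*s^2 - 17*s - 44) + 10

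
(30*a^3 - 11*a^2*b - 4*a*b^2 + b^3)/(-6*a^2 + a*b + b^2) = -5*a + b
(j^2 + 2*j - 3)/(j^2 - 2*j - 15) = (j - 1)/(j - 5)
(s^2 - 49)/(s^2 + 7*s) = (s - 7)/s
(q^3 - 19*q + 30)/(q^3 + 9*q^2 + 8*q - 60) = (q - 3)/(q + 6)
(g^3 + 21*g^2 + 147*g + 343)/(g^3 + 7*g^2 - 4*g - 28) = (g^2 + 14*g + 49)/(g^2 - 4)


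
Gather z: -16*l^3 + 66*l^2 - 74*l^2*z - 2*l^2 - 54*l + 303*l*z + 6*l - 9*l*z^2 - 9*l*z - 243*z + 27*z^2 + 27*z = -16*l^3 + 64*l^2 - 48*l + z^2*(27 - 9*l) + z*(-74*l^2 + 294*l - 216)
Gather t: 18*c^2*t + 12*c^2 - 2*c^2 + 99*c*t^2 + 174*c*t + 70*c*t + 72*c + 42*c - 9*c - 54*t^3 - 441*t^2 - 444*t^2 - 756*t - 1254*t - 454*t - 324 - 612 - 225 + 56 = 10*c^2 + 105*c - 54*t^3 + t^2*(99*c - 885) + t*(18*c^2 + 244*c - 2464) - 1105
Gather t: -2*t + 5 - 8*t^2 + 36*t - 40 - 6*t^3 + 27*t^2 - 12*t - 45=-6*t^3 + 19*t^2 + 22*t - 80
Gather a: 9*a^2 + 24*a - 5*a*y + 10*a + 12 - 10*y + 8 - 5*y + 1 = 9*a^2 + a*(34 - 5*y) - 15*y + 21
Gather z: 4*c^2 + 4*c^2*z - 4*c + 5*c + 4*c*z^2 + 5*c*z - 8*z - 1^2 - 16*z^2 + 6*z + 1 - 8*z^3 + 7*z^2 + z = 4*c^2 + c - 8*z^3 + z^2*(4*c - 9) + z*(4*c^2 + 5*c - 1)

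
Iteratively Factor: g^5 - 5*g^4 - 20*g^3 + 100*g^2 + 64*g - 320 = (g - 5)*(g^4 - 20*g^2 + 64) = (g - 5)*(g - 2)*(g^3 + 2*g^2 - 16*g - 32) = (g - 5)*(g - 2)*(g + 2)*(g^2 - 16) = (g - 5)*(g - 4)*(g - 2)*(g + 2)*(g + 4)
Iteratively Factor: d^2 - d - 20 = (d + 4)*(d - 5)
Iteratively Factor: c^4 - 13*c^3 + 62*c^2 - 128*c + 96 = (c - 4)*(c^3 - 9*c^2 + 26*c - 24) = (c - 4)^2*(c^2 - 5*c + 6) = (c - 4)^2*(c - 2)*(c - 3)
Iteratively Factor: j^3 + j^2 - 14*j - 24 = (j + 2)*(j^2 - j - 12) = (j - 4)*(j + 2)*(j + 3)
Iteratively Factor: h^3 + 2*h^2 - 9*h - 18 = (h + 3)*(h^2 - h - 6) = (h + 2)*(h + 3)*(h - 3)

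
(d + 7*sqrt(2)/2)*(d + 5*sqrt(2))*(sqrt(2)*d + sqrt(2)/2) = sqrt(2)*d^3 + sqrt(2)*d^2/2 + 17*d^2 + 17*d/2 + 35*sqrt(2)*d + 35*sqrt(2)/2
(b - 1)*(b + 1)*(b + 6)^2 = b^4 + 12*b^3 + 35*b^2 - 12*b - 36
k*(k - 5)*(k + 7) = k^3 + 2*k^2 - 35*k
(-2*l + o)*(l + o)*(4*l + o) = -8*l^3 - 6*l^2*o + 3*l*o^2 + o^3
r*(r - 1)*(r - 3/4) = r^3 - 7*r^2/4 + 3*r/4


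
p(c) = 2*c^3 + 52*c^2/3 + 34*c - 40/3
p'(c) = 6*c^2 + 104*c/3 + 34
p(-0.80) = -30.46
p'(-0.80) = 10.11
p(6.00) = 1246.67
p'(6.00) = 458.00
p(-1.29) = -32.64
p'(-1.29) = -0.74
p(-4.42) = 2.32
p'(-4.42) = -2.01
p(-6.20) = -34.50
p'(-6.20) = 49.71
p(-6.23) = -36.01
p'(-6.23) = 50.90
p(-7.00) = -88.00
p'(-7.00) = 85.33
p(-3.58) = -4.67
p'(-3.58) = -13.21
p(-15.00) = -3373.33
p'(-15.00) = 864.00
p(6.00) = 1246.67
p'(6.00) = 458.00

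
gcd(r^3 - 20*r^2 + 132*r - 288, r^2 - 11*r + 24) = r - 8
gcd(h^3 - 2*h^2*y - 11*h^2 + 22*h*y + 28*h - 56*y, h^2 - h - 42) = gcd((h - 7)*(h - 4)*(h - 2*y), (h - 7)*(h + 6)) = h - 7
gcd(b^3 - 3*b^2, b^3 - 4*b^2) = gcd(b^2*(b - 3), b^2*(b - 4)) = b^2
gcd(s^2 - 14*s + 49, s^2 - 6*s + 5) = 1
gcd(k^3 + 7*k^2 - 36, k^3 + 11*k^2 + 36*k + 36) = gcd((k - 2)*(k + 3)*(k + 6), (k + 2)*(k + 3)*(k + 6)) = k^2 + 9*k + 18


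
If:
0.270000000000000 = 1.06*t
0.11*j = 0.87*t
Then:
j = 2.01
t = 0.25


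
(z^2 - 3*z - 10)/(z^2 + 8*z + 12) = (z - 5)/(z + 6)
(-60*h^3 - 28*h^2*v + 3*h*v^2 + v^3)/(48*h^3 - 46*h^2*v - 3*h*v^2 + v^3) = (-10*h^2 - 3*h*v + v^2)/(8*h^2 - 9*h*v + v^2)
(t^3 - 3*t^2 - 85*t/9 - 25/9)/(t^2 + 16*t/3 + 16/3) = (9*t^3 - 27*t^2 - 85*t - 25)/(3*(3*t^2 + 16*t + 16))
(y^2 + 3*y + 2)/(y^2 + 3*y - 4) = (y^2 + 3*y + 2)/(y^2 + 3*y - 4)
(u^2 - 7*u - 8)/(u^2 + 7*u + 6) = (u - 8)/(u + 6)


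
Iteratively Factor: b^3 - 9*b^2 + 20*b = (b - 4)*(b^2 - 5*b) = b*(b - 4)*(b - 5)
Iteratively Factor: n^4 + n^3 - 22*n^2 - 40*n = (n - 5)*(n^3 + 6*n^2 + 8*n) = n*(n - 5)*(n^2 + 6*n + 8) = n*(n - 5)*(n + 2)*(n + 4)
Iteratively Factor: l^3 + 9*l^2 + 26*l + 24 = (l + 4)*(l^2 + 5*l + 6) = (l + 2)*(l + 4)*(l + 3)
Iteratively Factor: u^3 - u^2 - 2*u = (u - 2)*(u^2 + u) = (u - 2)*(u + 1)*(u)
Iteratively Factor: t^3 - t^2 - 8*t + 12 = (t - 2)*(t^2 + t - 6) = (t - 2)^2*(t + 3)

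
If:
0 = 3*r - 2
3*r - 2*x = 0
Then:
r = 2/3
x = 1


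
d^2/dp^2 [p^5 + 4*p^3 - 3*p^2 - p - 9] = 20*p^3 + 24*p - 6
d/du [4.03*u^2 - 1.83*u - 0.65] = 8.06*u - 1.83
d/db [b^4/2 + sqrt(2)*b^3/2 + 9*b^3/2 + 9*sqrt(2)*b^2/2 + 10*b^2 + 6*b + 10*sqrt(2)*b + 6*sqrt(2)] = 2*b^3 + 3*sqrt(2)*b^2/2 + 27*b^2/2 + 9*sqrt(2)*b + 20*b + 6 + 10*sqrt(2)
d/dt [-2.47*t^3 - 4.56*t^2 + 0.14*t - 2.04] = -7.41*t^2 - 9.12*t + 0.14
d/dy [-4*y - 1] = -4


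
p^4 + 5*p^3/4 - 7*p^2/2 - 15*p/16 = p*(p - 3/2)*(p + 1/4)*(p + 5/2)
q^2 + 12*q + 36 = (q + 6)^2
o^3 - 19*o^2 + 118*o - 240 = (o - 8)*(o - 6)*(o - 5)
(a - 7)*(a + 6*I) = a^2 - 7*a + 6*I*a - 42*I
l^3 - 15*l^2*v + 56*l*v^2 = l*(l - 8*v)*(l - 7*v)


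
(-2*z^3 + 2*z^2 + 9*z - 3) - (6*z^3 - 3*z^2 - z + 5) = -8*z^3 + 5*z^2 + 10*z - 8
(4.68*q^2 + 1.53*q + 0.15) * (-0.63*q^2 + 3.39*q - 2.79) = -2.9484*q^4 + 14.9013*q^3 - 7.965*q^2 - 3.7602*q - 0.4185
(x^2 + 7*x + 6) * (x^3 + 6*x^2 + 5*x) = x^5 + 13*x^4 + 53*x^3 + 71*x^2 + 30*x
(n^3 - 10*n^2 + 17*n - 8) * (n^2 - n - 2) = n^5 - 11*n^4 + 25*n^3 - 5*n^2 - 26*n + 16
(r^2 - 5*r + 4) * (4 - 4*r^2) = -4*r^4 + 20*r^3 - 12*r^2 - 20*r + 16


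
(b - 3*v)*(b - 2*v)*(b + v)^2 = b^4 - 3*b^3*v - 3*b^2*v^2 + 7*b*v^3 + 6*v^4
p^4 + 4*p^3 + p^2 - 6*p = p*(p - 1)*(p + 2)*(p + 3)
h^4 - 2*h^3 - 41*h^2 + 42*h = h*(h - 7)*(h - 1)*(h + 6)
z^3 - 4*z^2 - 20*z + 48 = (z - 6)*(z - 2)*(z + 4)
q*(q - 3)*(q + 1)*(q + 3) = q^4 + q^3 - 9*q^2 - 9*q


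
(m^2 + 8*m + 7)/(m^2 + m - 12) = (m^2 + 8*m + 7)/(m^2 + m - 12)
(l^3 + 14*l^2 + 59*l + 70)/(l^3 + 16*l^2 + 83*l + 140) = (l + 2)/(l + 4)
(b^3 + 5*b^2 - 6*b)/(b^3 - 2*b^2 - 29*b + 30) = b*(b + 6)/(b^2 - b - 30)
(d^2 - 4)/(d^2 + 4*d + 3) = (d^2 - 4)/(d^2 + 4*d + 3)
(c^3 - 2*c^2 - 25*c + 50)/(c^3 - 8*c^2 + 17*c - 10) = (c + 5)/(c - 1)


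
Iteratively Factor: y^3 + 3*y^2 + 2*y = (y + 2)*(y^2 + y) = (y + 1)*(y + 2)*(y)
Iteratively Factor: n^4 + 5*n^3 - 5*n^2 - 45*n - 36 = (n - 3)*(n^3 + 8*n^2 + 19*n + 12) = (n - 3)*(n + 1)*(n^2 + 7*n + 12) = (n - 3)*(n + 1)*(n + 3)*(n + 4)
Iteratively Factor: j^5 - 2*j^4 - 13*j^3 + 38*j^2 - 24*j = (j - 1)*(j^4 - j^3 - 14*j^2 + 24*j) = (j - 3)*(j - 1)*(j^3 + 2*j^2 - 8*j) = (j - 3)*(j - 2)*(j - 1)*(j^2 + 4*j) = (j - 3)*(j - 2)*(j - 1)*(j + 4)*(j)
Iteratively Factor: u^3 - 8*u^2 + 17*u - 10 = (u - 1)*(u^2 - 7*u + 10) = (u - 2)*(u - 1)*(u - 5)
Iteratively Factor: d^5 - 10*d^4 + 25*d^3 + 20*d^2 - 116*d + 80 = (d - 4)*(d^4 - 6*d^3 + d^2 + 24*d - 20) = (d - 5)*(d - 4)*(d^3 - d^2 - 4*d + 4) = (d - 5)*(d - 4)*(d - 1)*(d^2 - 4) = (d - 5)*(d - 4)*(d - 2)*(d - 1)*(d + 2)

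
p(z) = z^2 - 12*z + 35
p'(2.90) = -6.20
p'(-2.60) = -17.20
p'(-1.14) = -14.28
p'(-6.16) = -24.32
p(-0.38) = 39.70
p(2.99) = 8.06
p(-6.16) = 146.87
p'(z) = 2*z - 12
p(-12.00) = 323.00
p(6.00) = -1.00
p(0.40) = 30.36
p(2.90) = 8.61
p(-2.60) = 72.96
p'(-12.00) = -36.00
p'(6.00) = 0.00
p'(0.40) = -11.20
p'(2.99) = -6.02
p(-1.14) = 49.98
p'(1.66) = -8.68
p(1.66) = 17.84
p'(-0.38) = -12.76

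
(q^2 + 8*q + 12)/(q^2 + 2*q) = (q + 6)/q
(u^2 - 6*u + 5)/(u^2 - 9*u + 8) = (u - 5)/(u - 8)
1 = 1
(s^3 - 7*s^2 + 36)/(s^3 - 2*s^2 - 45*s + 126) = (s + 2)/(s + 7)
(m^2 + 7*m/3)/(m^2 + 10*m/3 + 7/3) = m/(m + 1)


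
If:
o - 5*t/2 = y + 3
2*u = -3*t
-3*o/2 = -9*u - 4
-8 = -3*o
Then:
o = 8/3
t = 0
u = 0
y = -1/3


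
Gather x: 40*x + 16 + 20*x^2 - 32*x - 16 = 20*x^2 + 8*x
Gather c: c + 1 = c + 1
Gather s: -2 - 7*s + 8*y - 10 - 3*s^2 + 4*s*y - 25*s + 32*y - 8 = -3*s^2 + s*(4*y - 32) + 40*y - 20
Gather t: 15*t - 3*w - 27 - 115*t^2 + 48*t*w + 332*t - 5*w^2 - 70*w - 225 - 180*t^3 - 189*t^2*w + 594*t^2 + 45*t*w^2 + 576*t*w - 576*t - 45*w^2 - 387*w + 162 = -180*t^3 + t^2*(479 - 189*w) + t*(45*w^2 + 624*w - 229) - 50*w^2 - 460*w - 90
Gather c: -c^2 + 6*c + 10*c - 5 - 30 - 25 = -c^2 + 16*c - 60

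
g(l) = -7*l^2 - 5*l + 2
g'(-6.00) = 79.00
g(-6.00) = -220.00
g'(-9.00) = 121.00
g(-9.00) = -520.00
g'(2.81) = -44.34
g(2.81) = -67.32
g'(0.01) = -5.14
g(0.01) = 1.95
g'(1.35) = -23.90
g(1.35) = -17.51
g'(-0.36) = 0.04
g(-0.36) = 2.89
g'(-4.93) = 64.02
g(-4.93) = -143.48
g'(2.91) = -45.74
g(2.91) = -71.83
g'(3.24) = -50.36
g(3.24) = -87.68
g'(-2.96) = 36.44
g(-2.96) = -44.53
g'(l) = -14*l - 5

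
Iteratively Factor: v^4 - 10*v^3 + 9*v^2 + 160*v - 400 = (v - 5)*(v^3 - 5*v^2 - 16*v + 80) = (v - 5)*(v - 4)*(v^2 - v - 20) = (v - 5)*(v - 4)*(v + 4)*(v - 5)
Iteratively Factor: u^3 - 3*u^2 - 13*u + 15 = (u + 3)*(u^2 - 6*u + 5) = (u - 1)*(u + 3)*(u - 5)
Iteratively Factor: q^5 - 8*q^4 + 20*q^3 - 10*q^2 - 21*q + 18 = (q - 2)*(q^4 - 6*q^3 + 8*q^2 + 6*q - 9) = (q - 2)*(q + 1)*(q^3 - 7*q^2 + 15*q - 9) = (q - 2)*(q - 1)*(q + 1)*(q^2 - 6*q + 9) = (q - 3)*(q - 2)*(q - 1)*(q + 1)*(q - 3)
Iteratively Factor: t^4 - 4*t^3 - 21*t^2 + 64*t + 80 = (t - 5)*(t^3 + t^2 - 16*t - 16) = (t - 5)*(t + 4)*(t^2 - 3*t - 4) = (t - 5)*(t + 1)*(t + 4)*(t - 4)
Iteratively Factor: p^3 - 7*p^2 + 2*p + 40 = (p - 5)*(p^2 - 2*p - 8) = (p - 5)*(p + 2)*(p - 4)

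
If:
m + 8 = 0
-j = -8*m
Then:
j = -64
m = -8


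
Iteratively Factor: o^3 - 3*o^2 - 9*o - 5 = (o + 1)*(o^2 - 4*o - 5) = (o - 5)*(o + 1)*(o + 1)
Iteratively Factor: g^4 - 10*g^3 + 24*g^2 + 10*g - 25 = (g - 5)*(g^3 - 5*g^2 - g + 5) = (g - 5)*(g - 1)*(g^2 - 4*g - 5) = (g - 5)*(g - 1)*(g + 1)*(g - 5)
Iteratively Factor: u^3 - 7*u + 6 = (u - 1)*(u^2 + u - 6) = (u - 2)*(u - 1)*(u + 3)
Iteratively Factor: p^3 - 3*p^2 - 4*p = (p - 4)*(p^2 + p) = (p - 4)*(p + 1)*(p)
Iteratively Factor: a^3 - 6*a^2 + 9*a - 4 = (a - 1)*(a^2 - 5*a + 4) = (a - 4)*(a - 1)*(a - 1)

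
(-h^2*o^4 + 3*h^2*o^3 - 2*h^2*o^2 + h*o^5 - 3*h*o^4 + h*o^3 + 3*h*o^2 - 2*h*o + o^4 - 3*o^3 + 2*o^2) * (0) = 0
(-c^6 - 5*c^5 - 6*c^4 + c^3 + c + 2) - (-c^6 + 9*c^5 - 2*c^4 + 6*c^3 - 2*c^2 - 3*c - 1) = -14*c^5 - 4*c^4 - 5*c^3 + 2*c^2 + 4*c + 3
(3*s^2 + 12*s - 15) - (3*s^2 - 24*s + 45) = 36*s - 60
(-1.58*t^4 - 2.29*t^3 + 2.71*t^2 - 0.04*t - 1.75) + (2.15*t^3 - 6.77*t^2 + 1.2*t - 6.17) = -1.58*t^4 - 0.14*t^3 - 4.06*t^2 + 1.16*t - 7.92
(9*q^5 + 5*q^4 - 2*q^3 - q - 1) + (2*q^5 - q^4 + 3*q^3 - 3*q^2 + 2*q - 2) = 11*q^5 + 4*q^4 + q^3 - 3*q^2 + q - 3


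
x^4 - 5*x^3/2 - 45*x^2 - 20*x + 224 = (x - 8)*(x - 2)*(x + 7/2)*(x + 4)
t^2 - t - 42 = (t - 7)*(t + 6)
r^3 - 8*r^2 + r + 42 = (r - 7)*(r - 3)*(r + 2)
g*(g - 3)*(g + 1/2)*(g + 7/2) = g^4 + g^3 - 41*g^2/4 - 21*g/4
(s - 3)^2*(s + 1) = s^3 - 5*s^2 + 3*s + 9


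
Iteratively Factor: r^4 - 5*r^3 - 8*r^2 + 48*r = (r + 3)*(r^3 - 8*r^2 + 16*r) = (r - 4)*(r + 3)*(r^2 - 4*r) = r*(r - 4)*(r + 3)*(r - 4)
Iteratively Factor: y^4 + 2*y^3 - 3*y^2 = (y)*(y^3 + 2*y^2 - 3*y) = y^2*(y^2 + 2*y - 3) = y^2*(y + 3)*(y - 1)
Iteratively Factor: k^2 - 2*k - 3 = (k - 3)*(k + 1)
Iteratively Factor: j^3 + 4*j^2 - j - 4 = (j - 1)*(j^2 + 5*j + 4) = (j - 1)*(j + 1)*(j + 4)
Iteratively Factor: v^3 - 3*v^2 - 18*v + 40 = (v - 5)*(v^2 + 2*v - 8) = (v - 5)*(v + 4)*(v - 2)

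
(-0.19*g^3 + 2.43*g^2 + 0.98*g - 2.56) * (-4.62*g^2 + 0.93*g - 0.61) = 0.8778*g^5 - 11.4033*g^4 - 2.1518*g^3 + 11.2563*g^2 - 2.9786*g + 1.5616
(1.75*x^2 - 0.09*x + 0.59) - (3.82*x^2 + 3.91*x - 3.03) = -2.07*x^2 - 4.0*x + 3.62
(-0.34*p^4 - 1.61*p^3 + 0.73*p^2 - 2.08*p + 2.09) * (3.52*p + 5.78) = -1.1968*p^5 - 7.6324*p^4 - 6.7362*p^3 - 3.1022*p^2 - 4.6656*p + 12.0802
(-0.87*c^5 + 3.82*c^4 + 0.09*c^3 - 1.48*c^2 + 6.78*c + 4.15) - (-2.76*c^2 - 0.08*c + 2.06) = -0.87*c^5 + 3.82*c^4 + 0.09*c^3 + 1.28*c^2 + 6.86*c + 2.09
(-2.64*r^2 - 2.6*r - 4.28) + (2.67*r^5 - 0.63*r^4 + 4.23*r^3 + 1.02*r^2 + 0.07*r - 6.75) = 2.67*r^5 - 0.63*r^4 + 4.23*r^3 - 1.62*r^2 - 2.53*r - 11.03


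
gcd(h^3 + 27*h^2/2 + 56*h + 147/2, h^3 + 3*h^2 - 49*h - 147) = h^2 + 10*h + 21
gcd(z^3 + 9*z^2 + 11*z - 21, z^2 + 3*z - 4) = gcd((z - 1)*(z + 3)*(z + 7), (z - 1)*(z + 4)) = z - 1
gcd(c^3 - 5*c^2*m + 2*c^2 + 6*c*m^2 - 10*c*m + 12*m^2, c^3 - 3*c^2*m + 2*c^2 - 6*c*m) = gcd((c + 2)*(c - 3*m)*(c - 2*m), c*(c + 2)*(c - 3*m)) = c^2 - 3*c*m + 2*c - 6*m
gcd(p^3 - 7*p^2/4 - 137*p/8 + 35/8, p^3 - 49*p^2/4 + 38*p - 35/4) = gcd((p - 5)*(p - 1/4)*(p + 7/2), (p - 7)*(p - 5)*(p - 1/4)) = p^2 - 21*p/4 + 5/4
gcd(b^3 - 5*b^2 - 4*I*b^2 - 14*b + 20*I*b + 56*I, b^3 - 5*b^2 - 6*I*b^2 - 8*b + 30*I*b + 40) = b - 4*I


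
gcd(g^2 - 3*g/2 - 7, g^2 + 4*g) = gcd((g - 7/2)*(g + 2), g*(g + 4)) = 1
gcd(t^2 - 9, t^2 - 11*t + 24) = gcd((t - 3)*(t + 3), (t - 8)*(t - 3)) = t - 3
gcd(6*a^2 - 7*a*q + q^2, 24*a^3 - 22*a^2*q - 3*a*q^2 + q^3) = 6*a^2 - 7*a*q + q^2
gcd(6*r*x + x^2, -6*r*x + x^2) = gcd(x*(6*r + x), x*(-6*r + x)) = x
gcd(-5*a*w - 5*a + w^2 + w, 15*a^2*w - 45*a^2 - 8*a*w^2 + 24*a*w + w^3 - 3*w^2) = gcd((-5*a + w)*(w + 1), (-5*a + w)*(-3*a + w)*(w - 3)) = -5*a + w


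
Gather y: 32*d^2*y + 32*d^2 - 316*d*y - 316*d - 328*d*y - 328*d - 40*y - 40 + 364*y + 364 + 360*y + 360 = 32*d^2 - 644*d + y*(32*d^2 - 644*d + 684) + 684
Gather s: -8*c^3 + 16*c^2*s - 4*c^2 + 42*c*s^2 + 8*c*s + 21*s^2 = -8*c^3 - 4*c^2 + s^2*(42*c + 21) + s*(16*c^2 + 8*c)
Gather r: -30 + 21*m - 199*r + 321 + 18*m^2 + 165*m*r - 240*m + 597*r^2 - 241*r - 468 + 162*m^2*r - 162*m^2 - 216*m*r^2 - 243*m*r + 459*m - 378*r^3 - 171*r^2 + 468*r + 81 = -144*m^2 + 240*m - 378*r^3 + r^2*(426 - 216*m) + r*(162*m^2 - 78*m + 28) - 96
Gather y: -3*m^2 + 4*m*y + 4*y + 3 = -3*m^2 + y*(4*m + 4) + 3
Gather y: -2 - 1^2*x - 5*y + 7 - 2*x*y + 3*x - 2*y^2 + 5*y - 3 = -2*x*y + 2*x - 2*y^2 + 2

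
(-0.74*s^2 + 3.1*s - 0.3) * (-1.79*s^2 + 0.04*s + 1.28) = 1.3246*s^4 - 5.5786*s^3 - 0.2862*s^2 + 3.956*s - 0.384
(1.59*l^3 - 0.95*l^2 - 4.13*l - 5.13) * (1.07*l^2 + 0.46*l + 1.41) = 1.7013*l^5 - 0.2851*l^4 - 2.6142*l^3 - 8.7284*l^2 - 8.1831*l - 7.2333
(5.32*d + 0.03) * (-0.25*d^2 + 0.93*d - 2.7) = -1.33*d^3 + 4.9401*d^2 - 14.3361*d - 0.081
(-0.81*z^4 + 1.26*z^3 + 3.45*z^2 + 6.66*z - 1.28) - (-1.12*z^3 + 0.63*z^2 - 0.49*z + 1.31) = -0.81*z^4 + 2.38*z^3 + 2.82*z^2 + 7.15*z - 2.59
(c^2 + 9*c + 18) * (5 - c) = -c^3 - 4*c^2 + 27*c + 90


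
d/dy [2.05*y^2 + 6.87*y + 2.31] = 4.1*y + 6.87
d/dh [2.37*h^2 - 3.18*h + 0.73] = 4.74*h - 3.18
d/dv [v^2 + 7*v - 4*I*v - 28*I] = 2*v + 7 - 4*I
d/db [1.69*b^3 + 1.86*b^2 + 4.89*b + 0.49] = 5.07*b^2 + 3.72*b + 4.89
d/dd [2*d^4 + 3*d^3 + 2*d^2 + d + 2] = 8*d^3 + 9*d^2 + 4*d + 1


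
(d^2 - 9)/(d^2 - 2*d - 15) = (d - 3)/(d - 5)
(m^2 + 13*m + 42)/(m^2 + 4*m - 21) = (m + 6)/(m - 3)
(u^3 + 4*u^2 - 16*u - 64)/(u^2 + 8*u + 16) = u - 4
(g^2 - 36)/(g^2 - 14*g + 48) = (g + 6)/(g - 8)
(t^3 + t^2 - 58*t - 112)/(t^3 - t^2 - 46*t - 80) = (t + 7)/(t + 5)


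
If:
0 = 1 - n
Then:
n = 1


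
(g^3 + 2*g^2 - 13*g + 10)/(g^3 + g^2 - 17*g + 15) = (g - 2)/(g - 3)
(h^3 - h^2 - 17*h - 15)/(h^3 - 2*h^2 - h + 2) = (h^2 - 2*h - 15)/(h^2 - 3*h + 2)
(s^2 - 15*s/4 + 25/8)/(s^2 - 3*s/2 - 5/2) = (s - 5/4)/(s + 1)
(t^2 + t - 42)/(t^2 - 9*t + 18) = (t + 7)/(t - 3)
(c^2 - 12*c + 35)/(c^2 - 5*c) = (c - 7)/c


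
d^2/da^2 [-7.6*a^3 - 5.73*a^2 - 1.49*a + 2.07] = -45.6*a - 11.46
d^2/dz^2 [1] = 0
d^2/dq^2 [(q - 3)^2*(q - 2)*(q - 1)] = 12*q^2 - 54*q + 58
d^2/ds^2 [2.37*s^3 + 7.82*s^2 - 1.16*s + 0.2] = 14.22*s + 15.64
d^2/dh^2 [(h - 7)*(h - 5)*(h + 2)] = 6*h - 20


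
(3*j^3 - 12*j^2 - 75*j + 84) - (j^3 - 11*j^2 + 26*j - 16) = 2*j^3 - j^2 - 101*j + 100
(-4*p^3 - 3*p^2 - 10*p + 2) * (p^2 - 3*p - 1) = -4*p^5 + 9*p^4 + 3*p^3 + 35*p^2 + 4*p - 2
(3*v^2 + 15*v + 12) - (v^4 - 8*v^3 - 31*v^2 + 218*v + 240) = -v^4 + 8*v^3 + 34*v^2 - 203*v - 228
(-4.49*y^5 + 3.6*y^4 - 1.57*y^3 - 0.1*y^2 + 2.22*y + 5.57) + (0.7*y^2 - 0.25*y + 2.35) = -4.49*y^5 + 3.6*y^4 - 1.57*y^3 + 0.6*y^2 + 1.97*y + 7.92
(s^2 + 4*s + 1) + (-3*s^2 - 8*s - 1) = -2*s^2 - 4*s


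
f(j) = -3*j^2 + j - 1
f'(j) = 1 - 6*j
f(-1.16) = -6.20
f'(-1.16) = 7.96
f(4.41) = -54.93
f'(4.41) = -25.46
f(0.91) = -2.57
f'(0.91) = -4.46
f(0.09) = -0.93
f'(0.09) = 0.46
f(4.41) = -54.93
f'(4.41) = -25.46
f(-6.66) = -140.73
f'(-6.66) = 40.96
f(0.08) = -0.94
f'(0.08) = 0.52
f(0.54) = -1.33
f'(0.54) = -2.24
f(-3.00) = -31.00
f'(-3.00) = 19.00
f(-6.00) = -115.00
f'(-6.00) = 37.00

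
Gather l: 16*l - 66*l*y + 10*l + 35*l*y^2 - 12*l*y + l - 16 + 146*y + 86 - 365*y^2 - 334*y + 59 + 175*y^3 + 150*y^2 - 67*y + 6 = l*(35*y^2 - 78*y + 27) + 175*y^3 - 215*y^2 - 255*y + 135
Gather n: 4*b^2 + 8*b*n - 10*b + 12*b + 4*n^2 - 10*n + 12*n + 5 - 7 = 4*b^2 + 2*b + 4*n^2 + n*(8*b + 2) - 2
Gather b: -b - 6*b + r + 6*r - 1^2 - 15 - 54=-7*b + 7*r - 70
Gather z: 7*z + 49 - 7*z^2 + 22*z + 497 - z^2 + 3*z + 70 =-8*z^2 + 32*z + 616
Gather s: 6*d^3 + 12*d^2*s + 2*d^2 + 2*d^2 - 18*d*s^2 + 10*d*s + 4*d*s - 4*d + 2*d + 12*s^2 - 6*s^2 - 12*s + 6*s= 6*d^3 + 4*d^2 - 2*d + s^2*(6 - 18*d) + s*(12*d^2 + 14*d - 6)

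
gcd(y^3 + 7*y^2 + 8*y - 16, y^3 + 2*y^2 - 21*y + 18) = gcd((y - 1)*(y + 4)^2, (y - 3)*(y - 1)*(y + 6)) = y - 1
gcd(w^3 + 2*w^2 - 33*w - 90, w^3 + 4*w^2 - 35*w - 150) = w^2 - w - 30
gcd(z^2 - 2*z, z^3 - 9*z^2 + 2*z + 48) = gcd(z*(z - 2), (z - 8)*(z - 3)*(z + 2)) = 1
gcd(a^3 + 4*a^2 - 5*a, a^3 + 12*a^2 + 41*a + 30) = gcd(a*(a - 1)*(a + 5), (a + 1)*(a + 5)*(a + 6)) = a + 5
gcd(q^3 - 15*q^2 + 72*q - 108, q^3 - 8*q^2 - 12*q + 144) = q^2 - 12*q + 36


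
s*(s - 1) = s^2 - s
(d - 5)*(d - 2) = d^2 - 7*d + 10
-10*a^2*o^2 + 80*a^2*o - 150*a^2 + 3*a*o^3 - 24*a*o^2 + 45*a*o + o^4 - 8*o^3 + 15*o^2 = (-2*a + o)*(5*a + o)*(o - 5)*(o - 3)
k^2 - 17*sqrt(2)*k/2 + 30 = (k - 6*sqrt(2))*(k - 5*sqrt(2)/2)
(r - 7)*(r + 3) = r^2 - 4*r - 21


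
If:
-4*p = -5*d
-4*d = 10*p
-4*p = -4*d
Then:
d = 0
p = 0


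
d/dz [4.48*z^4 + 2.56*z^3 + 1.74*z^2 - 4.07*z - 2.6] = 17.92*z^3 + 7.68*z^2 + 3.48*z - 4.07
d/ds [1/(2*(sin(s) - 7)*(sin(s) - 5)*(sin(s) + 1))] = (-3*sin(s)^2 + 22*sin(s) - 23)*cos(s)/(2*(sin(s) - 7)^2*(sin(s) - 5)^2*(sin(s) + 1)^2)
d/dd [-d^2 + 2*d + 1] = 2 - 2*d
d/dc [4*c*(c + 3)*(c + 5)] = 12*c^2 + 64*c + 60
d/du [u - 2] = 1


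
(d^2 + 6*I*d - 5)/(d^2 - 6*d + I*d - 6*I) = (d + 5*I)/(d - 6)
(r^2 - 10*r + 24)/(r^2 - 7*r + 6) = (r - 4)/(r - 1)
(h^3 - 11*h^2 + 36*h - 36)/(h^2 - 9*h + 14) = (h^2 - 9*h + 18)/(h - 7)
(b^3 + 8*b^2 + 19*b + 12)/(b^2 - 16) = (b^2 + 4*b + 3)/(b - 4)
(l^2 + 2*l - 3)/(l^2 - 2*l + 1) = (l + 3)/(l - 1)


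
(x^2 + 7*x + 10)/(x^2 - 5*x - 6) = (x^2 + 7*x + 10)/(x^2 - 5*x - 6)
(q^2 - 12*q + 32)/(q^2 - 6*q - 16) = (q - 4)/(q + 2)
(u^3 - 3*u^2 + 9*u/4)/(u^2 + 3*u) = (u^2 - 3*u + 9/4)/(u + 3)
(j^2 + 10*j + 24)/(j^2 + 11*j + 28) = (j + 6)/(j + 7)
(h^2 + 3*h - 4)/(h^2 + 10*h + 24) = (h - 1)/(h + 6)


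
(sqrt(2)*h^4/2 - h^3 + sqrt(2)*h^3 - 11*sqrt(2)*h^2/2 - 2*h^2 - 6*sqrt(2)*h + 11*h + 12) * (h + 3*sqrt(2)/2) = sqrt(2)*h^5/2 + h^4/2 + sqrt(2)*h^4 - 7*sqrt(2)*h^3 + h^3 - 9*sqrt(2)*h^2 - 11*h^2/2 - 6*h + 33*sqrt(2)*h/2 + 18*sqrt(2)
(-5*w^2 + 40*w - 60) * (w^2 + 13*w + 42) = -5*w^4 - 25*w^3 + 250*w^2 + 900*w - 2520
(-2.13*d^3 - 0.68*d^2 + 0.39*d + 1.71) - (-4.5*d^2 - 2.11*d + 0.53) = -2.13*d^3 + 3.82*d^2 + 2.5*d + 1.18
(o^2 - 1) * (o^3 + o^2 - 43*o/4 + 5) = o^5 + o^4 - 47*o^3/4 + 4*o^2 + 43*o/4 - 5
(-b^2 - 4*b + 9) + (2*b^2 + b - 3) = b^2 - 3*b + 6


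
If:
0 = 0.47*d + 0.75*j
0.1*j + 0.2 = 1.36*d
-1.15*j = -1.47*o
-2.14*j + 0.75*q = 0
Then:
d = 0.14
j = -0.09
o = -0.07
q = -0.25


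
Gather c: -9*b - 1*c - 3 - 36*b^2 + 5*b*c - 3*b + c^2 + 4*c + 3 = -36*b^2 - 12*b + c^2 + c*(5*b + 3)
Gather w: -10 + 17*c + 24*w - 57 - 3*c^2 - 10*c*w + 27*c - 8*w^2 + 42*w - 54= -3*c^2 + 44*c - 8*w^2 + w*(66 - 10*c) - 121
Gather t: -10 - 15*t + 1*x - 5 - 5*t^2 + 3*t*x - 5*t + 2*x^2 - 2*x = -5*t^2 + t*(3*x - 20) + 2*x^2 - x - 15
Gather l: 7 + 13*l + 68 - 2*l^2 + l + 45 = -2*l^2 + 14*l + 120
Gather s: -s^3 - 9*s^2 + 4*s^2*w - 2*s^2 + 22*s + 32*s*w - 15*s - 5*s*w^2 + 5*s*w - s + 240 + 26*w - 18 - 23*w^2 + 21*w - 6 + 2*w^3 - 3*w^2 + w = -s^3 + s^2*(4*w - 11) + s*(-5*w^2 + 37*w + 6) + 2*w^3 - 26*w^2 + 48*w + 216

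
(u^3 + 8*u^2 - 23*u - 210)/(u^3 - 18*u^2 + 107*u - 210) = (u^2 + 13*u + 42)/(u^2 - 13*u + 42)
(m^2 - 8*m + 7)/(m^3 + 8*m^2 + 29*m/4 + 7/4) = 4*(m^2 - 8*m + 7)/(4*m^3 + 32*m^2 + 29*m + 7)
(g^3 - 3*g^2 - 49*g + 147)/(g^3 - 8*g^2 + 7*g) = (g^2 + 4*g - 21)/(g*(g - 1))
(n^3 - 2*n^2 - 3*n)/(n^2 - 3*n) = n + 1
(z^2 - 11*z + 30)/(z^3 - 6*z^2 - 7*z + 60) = (z - 6)/(z^2 - z - 12)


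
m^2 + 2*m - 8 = (m - 2)*(m + 4)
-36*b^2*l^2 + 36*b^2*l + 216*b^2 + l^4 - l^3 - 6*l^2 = (-6*b + l)*(6*b + l)*(l - 3)*(l + 2)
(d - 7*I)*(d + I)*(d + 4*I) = d^3 - 2*I*d^2 + 31*d + 28*I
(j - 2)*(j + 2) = j^2 - 4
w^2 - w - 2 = (w - 2)*(w + 1)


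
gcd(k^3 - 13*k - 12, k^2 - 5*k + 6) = 1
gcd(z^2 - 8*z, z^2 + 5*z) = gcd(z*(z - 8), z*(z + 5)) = z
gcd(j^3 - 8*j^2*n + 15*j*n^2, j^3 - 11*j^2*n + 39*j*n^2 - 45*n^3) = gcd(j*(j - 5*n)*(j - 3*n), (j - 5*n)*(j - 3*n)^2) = j^2 - 8*j*n + 15*n^2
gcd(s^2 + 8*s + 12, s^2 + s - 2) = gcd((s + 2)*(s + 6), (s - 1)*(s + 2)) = s + 2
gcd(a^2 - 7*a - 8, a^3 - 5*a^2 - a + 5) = a + 1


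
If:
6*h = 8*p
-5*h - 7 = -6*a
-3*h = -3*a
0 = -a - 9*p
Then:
No Solution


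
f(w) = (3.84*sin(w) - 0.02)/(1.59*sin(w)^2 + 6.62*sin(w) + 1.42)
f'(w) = (-3.18*sin(w)*cos(w) - 6.62*cos(w))*(3.84*sin(w) - 0.02)/(1.59*sin(w)^2 + 6.62*sin(w) + 1.42)^2 + 3.84*cos(w)/(1.59*sin(w)^2 + 6.62*sin(w) + 1.42) = (-6.1056*sin(w)^2 + 0.063600000000001*sin(w) + 5.5852)*cos(w)/(2.5281*sin(w)^4 + 21.0516*sin(w)^3 + 48.34*sin(w)^2 + 18.8008*sin(w) + 2.0164)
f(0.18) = 0.25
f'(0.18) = 0.75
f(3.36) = -14.14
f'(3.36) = -1420.85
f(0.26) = 0.30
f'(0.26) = 0.48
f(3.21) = -0.29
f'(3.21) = -5.83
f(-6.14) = 0.22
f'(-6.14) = 0.94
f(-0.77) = 1.11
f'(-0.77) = 0.32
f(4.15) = 1.07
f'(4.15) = -0.07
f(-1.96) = 1.07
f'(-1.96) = -0.01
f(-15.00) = 1.14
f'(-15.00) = -0.46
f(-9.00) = 1.54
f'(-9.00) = -3.82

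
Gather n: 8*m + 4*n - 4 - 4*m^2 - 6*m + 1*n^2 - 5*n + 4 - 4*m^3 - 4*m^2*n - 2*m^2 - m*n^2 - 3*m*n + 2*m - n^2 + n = -4*m^3 - 6*m^2 - m*n^2 + 4*m + n*(-4*m^2 - 3*m)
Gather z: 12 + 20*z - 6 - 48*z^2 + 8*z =-48*z^2 + 28*z + 6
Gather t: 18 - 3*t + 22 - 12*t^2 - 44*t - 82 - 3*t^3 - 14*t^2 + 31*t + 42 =-3*t^3 - 26*t^2 - 16*t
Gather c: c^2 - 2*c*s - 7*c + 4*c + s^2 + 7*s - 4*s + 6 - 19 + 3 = c^2 + c*(-2*s - 3) + s^2 + 3*s - 10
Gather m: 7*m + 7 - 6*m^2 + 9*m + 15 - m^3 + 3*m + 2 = -m^3 - 6*m^2 + 19*m + 24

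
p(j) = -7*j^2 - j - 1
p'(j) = -14*j - 1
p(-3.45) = -80.87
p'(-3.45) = 47.30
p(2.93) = -64.02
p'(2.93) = -42.02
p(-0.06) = -0.97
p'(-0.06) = -0.16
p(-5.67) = -220.37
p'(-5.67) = 78.38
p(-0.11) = -0.97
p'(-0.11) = 0.54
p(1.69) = -22.68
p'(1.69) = -24.66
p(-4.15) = -117.41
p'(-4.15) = 57.10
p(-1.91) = -24.63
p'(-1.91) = 25.74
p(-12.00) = -997.00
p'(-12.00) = 167.00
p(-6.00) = -247.00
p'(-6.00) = 83.00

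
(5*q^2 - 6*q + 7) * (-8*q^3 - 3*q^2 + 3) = -40*q^5 + 33*q^4 - 38*q^3 - 6*q^2 - 18*q + 21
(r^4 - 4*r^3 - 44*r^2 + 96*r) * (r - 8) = r^5 - 12*r^4 - 12*r^3 + 448*r^2 - 768*r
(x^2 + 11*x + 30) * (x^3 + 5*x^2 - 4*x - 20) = x^5 + 16*x^4 + 81*x^3 + 86*x^2 - 340*x - 600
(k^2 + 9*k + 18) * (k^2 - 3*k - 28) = k^4 + 6*k^3 - 37*k^2 - 306*k - 504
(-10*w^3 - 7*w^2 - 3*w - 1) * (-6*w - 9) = 60*w^4 + 132*w^3 + 81*w^2 + 33*w + 9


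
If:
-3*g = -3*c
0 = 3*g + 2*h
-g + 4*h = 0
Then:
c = 0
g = 0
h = 0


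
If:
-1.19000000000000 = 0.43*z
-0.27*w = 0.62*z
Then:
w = 6.35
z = -2.77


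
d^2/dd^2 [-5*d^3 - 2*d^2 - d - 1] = -30*d - 4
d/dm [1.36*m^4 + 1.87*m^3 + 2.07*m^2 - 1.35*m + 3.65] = 5.44*m^3 + 5.61*m^2 + 4.14*m - 1.35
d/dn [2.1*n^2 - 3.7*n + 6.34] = 4.2*n - 3.7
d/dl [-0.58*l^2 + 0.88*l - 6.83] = 0.88 - 1.16*l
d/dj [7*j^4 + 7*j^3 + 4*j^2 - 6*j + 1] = 28*j^3 + 21*j^2 + 8*j - 6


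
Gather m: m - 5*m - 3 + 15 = 12 - 4*m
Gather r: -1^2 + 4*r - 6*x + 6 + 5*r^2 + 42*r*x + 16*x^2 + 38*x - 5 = 5*r^2 + r*(42*x + 4) + 16*x^2 + 32*x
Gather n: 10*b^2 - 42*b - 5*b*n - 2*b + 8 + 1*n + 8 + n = 10*b^2 - 44*b + n*(2 - 5*b) + 16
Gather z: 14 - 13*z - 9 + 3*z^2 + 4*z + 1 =3*z^2 - 9*z + 6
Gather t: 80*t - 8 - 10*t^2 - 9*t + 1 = -10*t^2 + 71*t - 7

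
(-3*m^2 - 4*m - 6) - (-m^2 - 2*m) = -2*m^2 - 2*m - 6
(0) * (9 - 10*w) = 0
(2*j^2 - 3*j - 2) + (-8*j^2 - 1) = -6*j^2 - 3*j - 3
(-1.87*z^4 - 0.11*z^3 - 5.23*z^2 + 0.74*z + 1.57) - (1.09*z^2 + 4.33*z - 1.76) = -1.87*z^4 - 0.11*z^3 - 6.32*z^2 - 3.59*z + 3.33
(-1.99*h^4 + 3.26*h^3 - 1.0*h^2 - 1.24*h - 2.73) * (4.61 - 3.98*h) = 7.9202*h^5 - 22.1487*h^4 + 19.0086*h^3 + 0.3252*h^2 + 5.149*h - 12.5853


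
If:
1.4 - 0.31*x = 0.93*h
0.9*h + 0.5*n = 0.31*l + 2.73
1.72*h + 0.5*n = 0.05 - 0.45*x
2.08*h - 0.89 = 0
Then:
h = 0.43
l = -14.47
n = -4.28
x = 3.23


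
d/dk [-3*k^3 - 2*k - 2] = -9*k^2 - 2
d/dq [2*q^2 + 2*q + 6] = 4*q + 2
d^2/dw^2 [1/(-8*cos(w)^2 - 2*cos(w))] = (16*(1 - cos(2*w))^2 - 15*cos(w) + 33*cos(2*w)/2 + 3*cos(3*w) - 99/2)/(2*(4*cos(w) + 1)^3*cos(w)^3)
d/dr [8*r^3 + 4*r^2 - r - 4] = 24*r^2 + 8*r - 1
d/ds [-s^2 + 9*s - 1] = 9 - 2*s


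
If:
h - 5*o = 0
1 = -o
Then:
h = -5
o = -1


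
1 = 1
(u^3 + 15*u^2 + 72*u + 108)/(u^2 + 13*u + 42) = (u^2 + 9*u + 18)/(u + 7)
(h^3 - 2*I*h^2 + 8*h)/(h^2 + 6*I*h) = (h^2 - 2*I*h + 8)/(h + 6*I)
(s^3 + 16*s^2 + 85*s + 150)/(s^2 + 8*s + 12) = (s^2 + 10*s + 25)/(s + 2)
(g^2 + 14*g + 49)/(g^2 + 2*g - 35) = (g + 7)/(g - 5)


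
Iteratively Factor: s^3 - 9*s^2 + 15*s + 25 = (s - 5)*(s^2 - 4*s - 5) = (s - 5)^2*(s + 1)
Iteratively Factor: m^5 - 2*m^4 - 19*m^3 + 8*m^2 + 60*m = (m - 2)*(m^4 - 19*m^2 - 30*m) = (m - 2)*(m + 2)*(m^3 - 2*m^2 - 15*m) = (m - 2)*(m + 2)*(m + 3)*(m^2 - 5*m) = (m - 5)*(m - 2)*(m + 2)*(m + 3)*(m)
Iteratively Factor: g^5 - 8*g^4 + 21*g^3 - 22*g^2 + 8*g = (g - 1)*(g^4 - 7*g^3 + 14*g^2 - 8*g) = (g - 1)^2*(g^3 - 6*g^2 + 8*g) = g*(g - 1)^2*(g^2 - 6*g + 8) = g*(g - 4)*(g - 1)^2*(g - 2)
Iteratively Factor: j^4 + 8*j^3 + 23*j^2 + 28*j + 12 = (j + 3)*(j^3 + 5*j^2 + 8*j + 4) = (j + 1)*(j + 3)*(j^2 + 4*j + 4) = (j + 1)*(j + 2)*(j + 3)*(j + 2)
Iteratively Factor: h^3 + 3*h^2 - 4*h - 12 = (h - 2)*(h^2 + 5*h + 6) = (h - 2)*(h + 2)*(h + 3)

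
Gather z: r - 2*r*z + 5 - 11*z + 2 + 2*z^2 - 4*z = r + 2*z^2 + z*(-2*r - 15) + 7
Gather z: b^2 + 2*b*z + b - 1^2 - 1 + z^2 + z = b^2 + b + z^2 + z*(2*b + 1) - 2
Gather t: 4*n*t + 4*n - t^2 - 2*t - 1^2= 4*n - t^2 + t*(4*n - 2) - 1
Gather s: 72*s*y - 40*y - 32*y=72*s*y - 72*y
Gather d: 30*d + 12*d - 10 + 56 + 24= 42*d + 70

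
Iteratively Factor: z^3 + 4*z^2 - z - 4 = (z - 1)*(z^2 + 5*z + 4) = (z - 1)*(z + 1)*(z + 4)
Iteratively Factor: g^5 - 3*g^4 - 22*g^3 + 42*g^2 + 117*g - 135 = (g - 1)*(g^4 - 2*g^3 - 24*g^2 + 18*g + 135) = (g - 1)*(g + 3)*(g^3 - 5*g^2 - 9*g + 45) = (g - 3)*(g - 1)*(g + 3)*(g^2 - 2*g - 15) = (g - 5)*(g - 3)*(g - 1)*(g + 3)*(g + 3)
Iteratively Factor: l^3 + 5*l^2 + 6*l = (l)*(l^2 + 5*l + 6) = l*(l + 2)*(l + 3)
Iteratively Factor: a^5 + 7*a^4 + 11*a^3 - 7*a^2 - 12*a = (a + 4)*(a^4 + 3*a^3 - a^2 - 3*a) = (a + 3)*(a + 4)*(a^3 - a) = (a + 1)*(a + 3)*(a + 4)*(a^2 - a) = a*(a + 1)*(a + 3)*(a + 4)*(a - 1)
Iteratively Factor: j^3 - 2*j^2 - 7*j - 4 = (j + 1)*(j^2 - 3*j - 4) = (j - 4)*(j + 1)*(j + 1)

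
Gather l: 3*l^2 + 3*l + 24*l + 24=3*l^2 + 27*l + 24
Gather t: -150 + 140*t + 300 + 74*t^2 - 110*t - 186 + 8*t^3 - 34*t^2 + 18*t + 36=8*t^3 + 40*t^2 + 48*t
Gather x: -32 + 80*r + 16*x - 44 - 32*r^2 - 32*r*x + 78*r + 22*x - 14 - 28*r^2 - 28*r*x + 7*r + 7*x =-60*r^2 + 165*r + x*(45 - 60*r) - 90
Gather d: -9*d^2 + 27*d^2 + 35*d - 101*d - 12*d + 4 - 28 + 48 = 18*d^2 - 78*d + 24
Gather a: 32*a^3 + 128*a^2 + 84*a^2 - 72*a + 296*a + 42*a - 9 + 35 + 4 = 32*a^3 + 212*a^2 + 266*a + 30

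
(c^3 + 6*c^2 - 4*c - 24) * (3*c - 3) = 3*c^4 + 15*c^3 - 30*c^2 - 60*c + 72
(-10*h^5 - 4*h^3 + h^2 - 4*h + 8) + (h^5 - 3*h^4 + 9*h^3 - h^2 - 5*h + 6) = -9*h^5 - 3*h^4 + 5*h^3 - 9*h + 14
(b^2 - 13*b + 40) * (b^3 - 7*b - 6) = b^5 - 13*b^4 + 33*b^3 + 85*b^2 - 202*b - 240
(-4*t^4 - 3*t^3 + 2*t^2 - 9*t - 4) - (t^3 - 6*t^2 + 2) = -4*t^4 - 4*t^3 + 8*t^2 - 9*t - 6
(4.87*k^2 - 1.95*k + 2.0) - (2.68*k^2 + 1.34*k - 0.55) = 2.19*k^2 - 3.29*k + 2.55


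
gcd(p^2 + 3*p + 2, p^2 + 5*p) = 1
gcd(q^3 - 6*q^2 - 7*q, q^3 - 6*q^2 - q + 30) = 1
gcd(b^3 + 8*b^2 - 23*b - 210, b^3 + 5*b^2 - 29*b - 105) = b^2 + 2*b - 35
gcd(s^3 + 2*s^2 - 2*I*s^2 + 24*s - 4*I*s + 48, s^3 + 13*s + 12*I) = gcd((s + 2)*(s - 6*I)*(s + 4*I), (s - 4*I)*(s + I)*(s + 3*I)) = 1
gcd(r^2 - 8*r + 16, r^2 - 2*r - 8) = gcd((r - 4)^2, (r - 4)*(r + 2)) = r - 4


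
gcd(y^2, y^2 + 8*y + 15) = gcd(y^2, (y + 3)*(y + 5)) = 1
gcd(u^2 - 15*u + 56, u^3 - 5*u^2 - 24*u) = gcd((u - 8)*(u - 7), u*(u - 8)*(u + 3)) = u - 8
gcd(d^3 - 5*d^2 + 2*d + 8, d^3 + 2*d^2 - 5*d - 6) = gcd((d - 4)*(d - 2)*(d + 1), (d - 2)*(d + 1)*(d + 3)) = d^2 - d - 2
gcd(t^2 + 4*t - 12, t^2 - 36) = t + 6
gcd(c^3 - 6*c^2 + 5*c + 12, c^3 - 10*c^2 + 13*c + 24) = c^2 - 2*c - 3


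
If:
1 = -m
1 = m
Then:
No Solution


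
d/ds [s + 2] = 1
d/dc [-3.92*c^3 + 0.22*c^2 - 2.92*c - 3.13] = -11.76*c^2 + 0.44*c - 2.92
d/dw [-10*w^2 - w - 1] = -20*w - 1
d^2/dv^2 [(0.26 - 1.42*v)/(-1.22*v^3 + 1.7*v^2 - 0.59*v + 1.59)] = (12.681168*v^5 - 22.314288*v^4 + 14.791208*v^3 + 27.422904*v^2 - 24.490968*v + 3.888752)/(1.815848*v^9 - 7.59084*v^8 + 13.211868*v^7 - 19.354628*v^6 + 26.175306*v^5 - 22.427502*v^4 + 19.026845*v^3 - 14.553747*v^2 + 4.474737*v - 4.019679)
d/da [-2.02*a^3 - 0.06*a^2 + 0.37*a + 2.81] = -6.06*a^2 - 0.12*a + 0.37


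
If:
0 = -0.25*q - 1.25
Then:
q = -5.00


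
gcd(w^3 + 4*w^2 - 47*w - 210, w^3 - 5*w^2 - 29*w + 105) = w^2 - 2*w - 35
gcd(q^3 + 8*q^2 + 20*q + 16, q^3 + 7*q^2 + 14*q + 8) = q^2 + 6*q + 8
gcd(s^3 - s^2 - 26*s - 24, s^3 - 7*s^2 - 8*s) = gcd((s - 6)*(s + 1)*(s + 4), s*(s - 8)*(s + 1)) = s + 1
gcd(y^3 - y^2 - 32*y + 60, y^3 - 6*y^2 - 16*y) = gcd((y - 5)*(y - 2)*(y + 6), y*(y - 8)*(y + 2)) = 1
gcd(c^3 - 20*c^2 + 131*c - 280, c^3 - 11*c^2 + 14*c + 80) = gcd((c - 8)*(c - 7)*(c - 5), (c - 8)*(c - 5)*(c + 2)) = c^2 - 13*c + 40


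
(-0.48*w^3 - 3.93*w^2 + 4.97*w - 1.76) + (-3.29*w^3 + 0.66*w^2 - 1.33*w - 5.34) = -3.77*w^3 - 3.27*w^2 + 3.64*w - 7.1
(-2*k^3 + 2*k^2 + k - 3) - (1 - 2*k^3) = 2*k^2 + k - 4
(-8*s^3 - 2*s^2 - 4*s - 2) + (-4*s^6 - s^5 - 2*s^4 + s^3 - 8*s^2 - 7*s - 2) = -4*s^6 - s^5 - 2*s^4 - 7*s^3 - 10*s^2 - 11*s - 4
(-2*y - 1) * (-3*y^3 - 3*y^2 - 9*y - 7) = 6*y^4 + 9*y^3 + 21*y^2 + 23*y + 7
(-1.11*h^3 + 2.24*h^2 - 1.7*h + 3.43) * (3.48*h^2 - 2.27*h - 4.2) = -3.8628*h^5 + 10.3149*h^4 - 6.3388*h^3 + 6.3874*h^2 - 0.646100000000001*h - 14.406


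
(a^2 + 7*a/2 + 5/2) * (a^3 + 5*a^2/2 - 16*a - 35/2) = a^5 + 6*a^4 - 19*a^3/4 - 269*a^2/4 - 405*a/4 - 175/4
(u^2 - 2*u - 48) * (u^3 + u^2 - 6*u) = u^5 - u^4 - 56*u^3 - 36*u^2 + 288*u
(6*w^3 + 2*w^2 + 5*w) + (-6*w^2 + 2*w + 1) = 6*w^3 - 4*w^2 + 7*w + 1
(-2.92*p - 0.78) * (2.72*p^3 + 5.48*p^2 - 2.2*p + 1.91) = -7.9424*p^4 - 18.1232*p^3 + 2.1496*p^2 - 3.8612*p - 1.4898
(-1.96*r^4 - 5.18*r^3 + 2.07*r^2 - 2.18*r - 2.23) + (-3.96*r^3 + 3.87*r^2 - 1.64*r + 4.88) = -1.96*r^4 - 9.14*r^3 + 5.94*r^2 - 3.82*r + 2.65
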